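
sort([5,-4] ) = [ - 4,5]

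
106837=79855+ 26982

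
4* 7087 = 28348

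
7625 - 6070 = 1555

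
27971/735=27971/735 = 38.06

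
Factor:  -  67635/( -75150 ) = 2^( - 1 )*3^2*5^( - 1 ) = 9/10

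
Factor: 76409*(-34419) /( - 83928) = 2^( - 3)*7^1*11^1*13^( -1)*109^1*149^1*269^( - 1)*701^1 = 876640457/27976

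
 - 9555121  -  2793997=  -  12349118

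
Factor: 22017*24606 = 541750302 =2^1*3^3*41^1*179^1*1367^1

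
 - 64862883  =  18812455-83675338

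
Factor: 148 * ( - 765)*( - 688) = 2^6*3^2*5^1*17^1 * 37^1*43^1 = 77895360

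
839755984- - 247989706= 1087745690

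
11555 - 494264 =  - 482709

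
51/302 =51/302=0.17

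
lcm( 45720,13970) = 502920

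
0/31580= 0= 0.00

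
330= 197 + 133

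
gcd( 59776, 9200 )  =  16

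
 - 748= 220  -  968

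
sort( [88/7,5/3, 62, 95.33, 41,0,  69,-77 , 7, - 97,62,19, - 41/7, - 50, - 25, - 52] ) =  [ -97, - 77,-52  , - 50, - 25, - 41/7,0,5/3,7,88/7,19, 41, 62,62,  69,  95.33 ] 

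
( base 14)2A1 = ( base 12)385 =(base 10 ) 533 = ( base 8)1025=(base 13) 320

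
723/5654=723/5654=0.13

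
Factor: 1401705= 3^4*5^1*3461^1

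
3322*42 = 139524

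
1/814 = 1/814  =  0.00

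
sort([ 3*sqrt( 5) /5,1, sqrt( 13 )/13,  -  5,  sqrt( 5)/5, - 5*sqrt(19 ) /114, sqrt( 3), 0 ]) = [ - 5, - 5*sqrt(19)/114, 0 , sqrt( 13)/13,  sqrt(5 )/5,1,  3*sqrt( 5 )/5,sqrt( 3) ] 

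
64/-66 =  - 32/33 = - 0.97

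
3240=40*81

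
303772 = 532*571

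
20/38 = 10/19= 0.53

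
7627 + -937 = 6690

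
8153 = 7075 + 1078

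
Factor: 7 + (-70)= - 63 = - 3^2 *7^1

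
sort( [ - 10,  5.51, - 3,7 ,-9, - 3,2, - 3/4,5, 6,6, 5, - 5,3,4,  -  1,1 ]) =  [ - 10, - 9, - 5, - 3, - 3 , - 1,- 3/4, 1,2,  3,  4, 5,5,  5.51,6, 6,7]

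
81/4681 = 81/4681 = 0.02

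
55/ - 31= - 2 +7/31 = - 1.77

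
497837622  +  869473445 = 1367311067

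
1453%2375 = 1453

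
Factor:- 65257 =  -65257^1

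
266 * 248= 65968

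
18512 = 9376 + 9136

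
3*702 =2106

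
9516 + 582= 10098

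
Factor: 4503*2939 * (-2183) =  - 3^1*19^1* 37^1 * 59^1  *79^1 * 2939^1= - 28890514011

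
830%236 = 122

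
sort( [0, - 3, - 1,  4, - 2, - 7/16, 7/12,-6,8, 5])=[ - 6, - 3 , -2, - 1, - 7/16,  0,7/12, 4, 5,8 ] 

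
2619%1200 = 219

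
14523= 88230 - 73707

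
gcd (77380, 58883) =53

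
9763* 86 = 839618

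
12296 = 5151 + 7145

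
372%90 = 12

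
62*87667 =5435354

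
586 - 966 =-380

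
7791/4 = 7791/4 = 1947.75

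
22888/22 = 11444/11=1040.36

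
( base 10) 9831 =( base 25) FI6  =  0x2667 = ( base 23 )IDA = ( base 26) ee3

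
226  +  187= 413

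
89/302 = 89/302 = 0.29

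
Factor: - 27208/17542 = - 76/49 = - 2^2*7^(- 2)*19^1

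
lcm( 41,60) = 2460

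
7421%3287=847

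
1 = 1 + 0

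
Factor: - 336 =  - 2^4* 3^1*7^1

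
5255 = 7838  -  2583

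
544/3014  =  272/1507= 0.18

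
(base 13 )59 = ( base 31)2C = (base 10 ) 74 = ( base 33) 28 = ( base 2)1001010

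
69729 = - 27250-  - 96979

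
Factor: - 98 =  - 2^1*7^2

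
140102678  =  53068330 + 87034348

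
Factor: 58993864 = 2^3*59^1*124987^1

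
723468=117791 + 605677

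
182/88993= 182/88993 = 0.00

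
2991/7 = 427 + 2/7 = 427.29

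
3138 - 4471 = - 1333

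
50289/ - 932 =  - 54 + 39/932 = - 53.96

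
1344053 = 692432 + 651621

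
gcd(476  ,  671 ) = 1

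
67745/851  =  79 + 516/851 = 79.61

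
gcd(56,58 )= 2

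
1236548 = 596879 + 639669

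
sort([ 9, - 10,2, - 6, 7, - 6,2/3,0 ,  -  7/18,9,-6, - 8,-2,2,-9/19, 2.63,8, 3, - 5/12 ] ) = [  -  10, - 8, - 6, - 6,  -  6,  -  2, - 9/19, - 5/12, - 7/18, 0, 2/3,  2, 2 , 2.63, 3, 7, 8, 9,9] 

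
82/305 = 82/305 = 0.27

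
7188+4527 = 11715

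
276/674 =138/337 = 0.41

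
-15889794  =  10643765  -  26533559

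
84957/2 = 42478 + 1/2 = 42478.50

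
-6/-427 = 6/427 = 0.01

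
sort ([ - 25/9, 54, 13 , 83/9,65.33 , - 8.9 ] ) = [ - 8.9, - 25/9, 83/9 , 13 , 54, 65.33] 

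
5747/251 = 5747/251 = 22.90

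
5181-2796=2385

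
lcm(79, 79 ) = 79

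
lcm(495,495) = 495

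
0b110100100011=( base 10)3363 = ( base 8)6443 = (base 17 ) bae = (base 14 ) 1323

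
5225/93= 5225/93 = 56.18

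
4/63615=4/63615 = 0.00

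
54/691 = 54/691 = 0.08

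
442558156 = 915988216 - 473430060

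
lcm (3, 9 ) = 9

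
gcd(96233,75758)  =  1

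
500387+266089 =766476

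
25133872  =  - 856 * ( - 29362)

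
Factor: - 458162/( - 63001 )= 2^1*251^( - 2)*229081^1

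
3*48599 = 145797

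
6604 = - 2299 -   -  8903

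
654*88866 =58118364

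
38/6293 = 38/6293 = 0.01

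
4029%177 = 135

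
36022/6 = 6003+ 2/3 = 6003.67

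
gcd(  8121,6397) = 1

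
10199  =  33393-23194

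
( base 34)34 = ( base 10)106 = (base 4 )1222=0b1101010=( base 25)46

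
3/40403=3/40403=0.00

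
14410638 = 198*72781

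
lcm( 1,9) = 9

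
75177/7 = 10739 + 4/7 = 10739.57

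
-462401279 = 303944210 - 766345489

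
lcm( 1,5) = 5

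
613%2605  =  613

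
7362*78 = 574236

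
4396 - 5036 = -640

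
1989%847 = 295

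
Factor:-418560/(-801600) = 436/835=2^2*5^(- 1)*109^1*167^( - 1) 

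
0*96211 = 0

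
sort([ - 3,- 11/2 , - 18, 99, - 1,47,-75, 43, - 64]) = [ - 75  ,-64, - 18, - 11/2, - 3 , - 1, 43,47, 99] 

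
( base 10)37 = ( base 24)1d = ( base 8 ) 45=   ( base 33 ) 14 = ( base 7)52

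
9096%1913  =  1444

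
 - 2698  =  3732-6430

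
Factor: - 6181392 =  - 2^4  *  3^1 * 7^1*18397^1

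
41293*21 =867153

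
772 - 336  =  436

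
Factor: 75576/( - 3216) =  - 2^( - 1 )*47^1 = - 47/2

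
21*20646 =433566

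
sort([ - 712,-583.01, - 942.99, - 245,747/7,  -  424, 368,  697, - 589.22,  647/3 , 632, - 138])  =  [ - 942.99  , - 712, - 589.22, - 583.01, - 424, - 245, - 138,747/7, 647/3, 368,  632, 697] 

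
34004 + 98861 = 132865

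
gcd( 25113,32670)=33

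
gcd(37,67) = 1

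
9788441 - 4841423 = 4947018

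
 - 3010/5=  - 602 =-602.00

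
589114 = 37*15922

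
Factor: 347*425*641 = 94531475=5^2*17^1*347^1 * 641^1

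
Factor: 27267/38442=61/86 = 2^ ( - 1)*43^( - 1)*61^1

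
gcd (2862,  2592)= 54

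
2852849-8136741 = -5283892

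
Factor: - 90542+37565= - 3^1*17659^1 = - 52977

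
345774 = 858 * 403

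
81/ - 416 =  - 81/416 = -0.19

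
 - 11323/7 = - 11323/7 = -1617.57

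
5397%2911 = 2486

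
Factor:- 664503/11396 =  - 2^( -2) * 3^1*11^( - 1 ) * 37^( - 1 )*31643^1 =- 94929/1628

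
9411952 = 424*22198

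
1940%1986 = 1940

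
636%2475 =636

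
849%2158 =849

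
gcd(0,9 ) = 9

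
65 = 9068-9003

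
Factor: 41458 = 2^1*19^1*1091^1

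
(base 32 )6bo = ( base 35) 5BA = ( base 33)5WJ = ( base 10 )6520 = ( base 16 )1978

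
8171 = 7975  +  196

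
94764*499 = 47287236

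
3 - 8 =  - 5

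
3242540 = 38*85330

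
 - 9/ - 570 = 3/190=0.02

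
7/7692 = 7/7692=0.00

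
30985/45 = 688 + 5/9 = 688.56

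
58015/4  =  14503 + 3/4 = 14503.75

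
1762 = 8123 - 6361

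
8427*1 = 8427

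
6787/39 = 174+1/39  =  174.03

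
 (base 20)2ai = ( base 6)4414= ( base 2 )1111111010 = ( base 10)1018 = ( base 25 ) 1FI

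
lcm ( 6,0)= 0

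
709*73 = 51757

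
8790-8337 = 453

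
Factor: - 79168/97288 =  -2^3*1237^1*12161^ (- 1)=-9896/12161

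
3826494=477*8022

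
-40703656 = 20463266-61166922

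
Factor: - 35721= - 3^6*7^2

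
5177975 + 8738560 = 13916535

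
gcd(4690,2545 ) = 5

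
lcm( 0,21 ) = 0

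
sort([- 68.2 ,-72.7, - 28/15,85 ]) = [ - 72.7 ,-68.2,  -  28/15,85] 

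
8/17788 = 2/4447 =0.00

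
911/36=911/36 = 25.31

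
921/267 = 3 + 40/89 =3.45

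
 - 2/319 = -1 + 317/319  =  -0.01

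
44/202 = 22/101 =0.22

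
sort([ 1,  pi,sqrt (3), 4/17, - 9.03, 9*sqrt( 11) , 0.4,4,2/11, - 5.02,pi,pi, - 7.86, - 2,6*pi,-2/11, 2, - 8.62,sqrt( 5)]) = [ - 9.03, - 8.62, - 7.86, - 5.02, - 2 , - 2/11, 2/11,4/17, 0.4, 1,sqrt( 3 ),2,sqrt(5),pi,  pi,pi,4,6*pi,  9*sqrt(11 )] 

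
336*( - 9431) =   -  3168816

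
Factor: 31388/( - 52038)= - 38/63 = - 2^1*3^(-2)*7^ ( - 1)*19^1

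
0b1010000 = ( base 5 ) 310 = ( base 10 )80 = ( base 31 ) 2I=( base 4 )1100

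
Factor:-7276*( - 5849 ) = 2^2*17^1*107^1*5849^1= 42557324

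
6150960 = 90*68344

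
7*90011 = 630077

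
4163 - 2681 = 1482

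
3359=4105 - 746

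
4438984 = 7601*584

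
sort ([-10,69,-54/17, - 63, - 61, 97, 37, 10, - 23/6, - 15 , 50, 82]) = [-63, - 61, - 15, - 10, - 23/6, - 54/17,10, 37 , 50, 69, 82, 97]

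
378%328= 50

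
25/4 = 25/4 = 6.25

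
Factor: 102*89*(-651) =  - 2^1*3^2*7^1*17^1*31^1*89^1=   - 5909778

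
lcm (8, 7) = 56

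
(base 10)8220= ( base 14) 2dd2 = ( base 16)201c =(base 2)10000000011100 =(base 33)7I3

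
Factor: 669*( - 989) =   -  3^1*23^1*43^1*223^1 = - 661641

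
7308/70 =104 +2/5  =  104.40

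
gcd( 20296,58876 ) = 4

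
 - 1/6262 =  - 1 + 6261/6262 = - 0.00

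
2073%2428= 2073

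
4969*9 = 44721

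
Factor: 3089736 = 2^3*3^2*13^1*3301^1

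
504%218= 68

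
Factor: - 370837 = - 370837^1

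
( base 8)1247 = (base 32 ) l7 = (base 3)221011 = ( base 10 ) 679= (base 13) 403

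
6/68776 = 3/34388 = 0.00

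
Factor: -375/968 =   -  2^(- 3)* 3^1 * 5^3*11^(  -  2 ) 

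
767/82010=13/1390=0.01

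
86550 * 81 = 7010550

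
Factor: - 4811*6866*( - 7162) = 236577518812 = 2^2 * 17^1*283^1*3433^1*3581^1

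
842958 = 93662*9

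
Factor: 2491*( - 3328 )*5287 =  - 2^8*13^1*17^1*47^1*53^1 * 311^1 = -  43829483776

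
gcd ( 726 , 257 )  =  1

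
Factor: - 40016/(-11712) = 2^ (- 2 ) * 3^(-1 )*41^1= 41/12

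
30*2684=80520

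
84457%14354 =12687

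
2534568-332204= 2202364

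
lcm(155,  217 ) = 1085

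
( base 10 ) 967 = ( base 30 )127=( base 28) 16F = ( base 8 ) 1707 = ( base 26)1b5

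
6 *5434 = 32604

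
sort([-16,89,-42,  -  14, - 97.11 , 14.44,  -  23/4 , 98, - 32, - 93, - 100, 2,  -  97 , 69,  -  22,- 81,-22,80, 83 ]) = [  -  100, - 97.11, - 97, - 93,- 81, - 42,-32, -22,  -  22, - 16, - 14, - 23/4, 2,14.44,69,80,83, 89,98]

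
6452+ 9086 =15538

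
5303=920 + 4383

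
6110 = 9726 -3616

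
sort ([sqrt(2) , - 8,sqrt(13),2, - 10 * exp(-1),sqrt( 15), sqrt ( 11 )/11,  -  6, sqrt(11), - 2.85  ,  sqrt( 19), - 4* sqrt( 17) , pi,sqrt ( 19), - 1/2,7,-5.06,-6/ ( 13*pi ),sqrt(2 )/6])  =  [- 4*sqrt ( 17), - 8, - 6, - 5.06 , - 10 * exp ( - 1 ), -2.85, - 1/2,  -  6/ ( 13*pi), sqrt(2) /6,sqrt(11 )/11, sqrt ( 2)  ,  2,pi,sqrt(11), sqrt(13), sqrt( 15 ),sqrt ( 19) , sqrt( 19), 7 ] 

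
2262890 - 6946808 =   -  4683918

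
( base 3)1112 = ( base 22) 1J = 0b101001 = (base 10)41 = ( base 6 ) 105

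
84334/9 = 9370 + 4/9=9370.44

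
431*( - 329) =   -  141799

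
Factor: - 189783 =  - 3^5 * 11^1*71^1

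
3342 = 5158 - 1816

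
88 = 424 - 336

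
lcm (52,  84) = 1092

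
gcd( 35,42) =7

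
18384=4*4596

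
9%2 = 1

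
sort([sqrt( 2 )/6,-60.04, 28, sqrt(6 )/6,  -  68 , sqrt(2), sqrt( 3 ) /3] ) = [-68, - 60.04 , sqrt ( 2)/6 , sqrt( 6)/6, sqrt(3)/3,sqrt(2 ), 28 ] 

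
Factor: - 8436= - 2^2*  3^1*19^1*37^1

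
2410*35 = 84350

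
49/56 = 7/8=0.88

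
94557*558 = 52762806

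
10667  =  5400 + 5267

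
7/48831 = 7/48831 = 0.00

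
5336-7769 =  - 2433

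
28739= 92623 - 63884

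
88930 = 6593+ 82337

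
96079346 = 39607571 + 56471775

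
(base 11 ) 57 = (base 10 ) 62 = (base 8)76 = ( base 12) 52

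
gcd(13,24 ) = 1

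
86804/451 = 192+212/451 = 192.47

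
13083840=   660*19824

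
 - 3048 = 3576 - 6624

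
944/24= 39 + 1/3=39.33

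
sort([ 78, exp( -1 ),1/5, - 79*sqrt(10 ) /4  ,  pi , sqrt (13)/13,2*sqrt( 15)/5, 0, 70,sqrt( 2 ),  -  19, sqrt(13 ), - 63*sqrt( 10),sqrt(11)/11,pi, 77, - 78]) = [ - 63*sqrt(10), - 78, - 79*sqrt(10)/4,  -  19, 0 , 1/5, sqrt(13)/13, sqrt(11)/11, exp( - 1),sqrt(  2 ),2*sqrt( 15)/5,pi, pi, sqrt(13 ), 70, 77, 78 ]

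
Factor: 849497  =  11^1*29^1*2663^1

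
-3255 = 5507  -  8762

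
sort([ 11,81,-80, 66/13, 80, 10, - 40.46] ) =[ - 80, - 40.46, 66/13,10,  11 , 80,81] 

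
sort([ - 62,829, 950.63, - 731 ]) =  [-731 , -62,829,950.63 ]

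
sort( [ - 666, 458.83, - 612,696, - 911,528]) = [ - 911, - 666, - 612, 458.83,528, 696] 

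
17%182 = 17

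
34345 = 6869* 5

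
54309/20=54309/20 = 2715.45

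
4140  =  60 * 69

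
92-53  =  39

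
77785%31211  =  15363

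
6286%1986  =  328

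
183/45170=183/45170=0.00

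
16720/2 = 8360 = 8360.00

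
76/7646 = 38/3823 = 0.01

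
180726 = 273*662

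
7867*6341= 49884647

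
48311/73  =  661 + 58/73=661.79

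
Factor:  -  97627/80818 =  - 2^( - 1)*17^( -1)*233^1*419^1*2377^( - 1 ) 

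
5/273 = 5/273  =  0.02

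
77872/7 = 11124 + 4/7= 11124.57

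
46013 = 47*979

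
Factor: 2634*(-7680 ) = -2^10*3^2*5^1*439^1= - 20229120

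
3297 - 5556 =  - 2259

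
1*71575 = 71575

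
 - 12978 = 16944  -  29922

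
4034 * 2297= 9266098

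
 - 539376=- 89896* 6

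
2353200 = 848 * 2775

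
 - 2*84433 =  - 168866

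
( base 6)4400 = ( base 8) 1760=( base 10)1008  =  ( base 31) 11G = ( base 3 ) 1101100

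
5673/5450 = 1 + 223/5450 = 1.04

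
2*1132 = 2264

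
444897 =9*49433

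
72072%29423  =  13226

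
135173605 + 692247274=827420879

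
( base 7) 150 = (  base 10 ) 84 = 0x54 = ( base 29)2q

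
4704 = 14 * 336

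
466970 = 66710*7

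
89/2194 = 89/2194 = 0.04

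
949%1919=949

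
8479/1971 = 8479/1971 = 4.30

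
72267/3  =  24089 = 24089.00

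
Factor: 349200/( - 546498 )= - 2^3*5^2*313^( - 1) = - 200/313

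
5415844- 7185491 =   -  1769647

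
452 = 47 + 405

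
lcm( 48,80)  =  240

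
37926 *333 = 12629358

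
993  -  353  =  640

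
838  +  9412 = 10250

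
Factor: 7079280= 2^4*3^1*5^1 * 13^1*2269^1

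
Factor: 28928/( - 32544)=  - 8/9 = -2^3*3^(  -  2 ) 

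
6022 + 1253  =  7275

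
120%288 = 120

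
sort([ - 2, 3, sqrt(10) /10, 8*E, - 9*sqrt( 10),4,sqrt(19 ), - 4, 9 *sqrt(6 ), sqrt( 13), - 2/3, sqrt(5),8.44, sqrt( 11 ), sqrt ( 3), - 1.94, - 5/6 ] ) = [-9* sqrt (10), - 4, - 2, - 1.94, - 5/6, - 2/3,  sqrt ( 10)/10,sqrt ( 3), sqrt( 5),3,sqrt( 11),sqrt(13), 4, sqrt( 19), 8.44,8*E, 9*sqrt(6)] 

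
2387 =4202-1815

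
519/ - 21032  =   - 519/21032 = - 0.02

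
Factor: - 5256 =  -  2^3*3^2*73^1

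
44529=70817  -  26288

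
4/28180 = 1/7045 = 0.00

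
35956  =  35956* 1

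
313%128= 57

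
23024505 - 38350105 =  - 15325600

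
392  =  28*14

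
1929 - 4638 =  - 2709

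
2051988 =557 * 3684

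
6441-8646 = -2205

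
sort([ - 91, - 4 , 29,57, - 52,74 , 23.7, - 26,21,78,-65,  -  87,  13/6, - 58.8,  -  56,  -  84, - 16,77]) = [ - 91,-87,  -  84, - 65,  -  58.8,  -  56, - 52,- 26, - 16 , - 4, 13/6,  21, 23.7, 29,57,74, 77,78 ]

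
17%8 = 1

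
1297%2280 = 1297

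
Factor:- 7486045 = - 5^1*7^1*213887^1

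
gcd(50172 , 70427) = 1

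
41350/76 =544+ 3/38 = 544.08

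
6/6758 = 3/3379 = 0.00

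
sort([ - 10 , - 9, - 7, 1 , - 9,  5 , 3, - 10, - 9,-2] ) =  [ - 10 , - 10, - 9, - 9, - 9, - 7,- 2, 1, 3,5]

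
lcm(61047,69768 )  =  488376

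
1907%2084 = 1907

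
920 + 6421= 7341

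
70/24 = 2 + 11/12 = 2.92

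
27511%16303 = 11208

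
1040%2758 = 1040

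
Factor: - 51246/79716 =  - 9/14 = - 2^( - 1)*3^2*7^( - 1)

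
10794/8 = 5397/4=1349.25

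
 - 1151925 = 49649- 1201574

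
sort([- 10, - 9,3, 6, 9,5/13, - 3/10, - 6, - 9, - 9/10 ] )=[ - 10, - 9,  -  9, - 6, - 9/10,  -  3/10,5/13,3 , 6,9 ] 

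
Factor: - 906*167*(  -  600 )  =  90781200  =  2^4*3^2 * 5^2*151^1 * 167^1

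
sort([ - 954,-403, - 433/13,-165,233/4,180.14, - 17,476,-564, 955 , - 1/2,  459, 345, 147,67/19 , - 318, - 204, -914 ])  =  [ - 954, - 914,  -  564, - 403 , - 318,-204, - 165, - 433/13, - 17,- 1/2,67/19,233/4,147,180.14, 345, 459 , 476 , 955 ]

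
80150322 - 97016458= - 16866136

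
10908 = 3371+7537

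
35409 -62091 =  - 26682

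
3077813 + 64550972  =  67628785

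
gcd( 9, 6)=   3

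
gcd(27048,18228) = 588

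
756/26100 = 21/725 = 0.03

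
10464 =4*2616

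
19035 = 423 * 45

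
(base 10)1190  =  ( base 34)110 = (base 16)4a6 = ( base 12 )832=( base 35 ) Y0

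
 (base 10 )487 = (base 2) 111100111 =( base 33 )EP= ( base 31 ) fm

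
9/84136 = 9/84136  =  0.00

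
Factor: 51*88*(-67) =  - 2^3 *3^1*11^1*17^1*67^1 = - 300696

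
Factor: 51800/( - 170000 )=  -  2^(- 1) *5^( - 2 ) *7^1*17^( - 1)*37^1 = - 259/850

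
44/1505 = 44/1505  =  0.03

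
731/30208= 731/30208 = 0.02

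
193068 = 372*519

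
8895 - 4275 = 4620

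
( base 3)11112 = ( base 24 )52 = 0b1111010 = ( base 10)122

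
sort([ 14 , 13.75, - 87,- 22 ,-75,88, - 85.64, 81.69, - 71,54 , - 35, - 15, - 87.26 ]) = [ - 87.26 , - 87, - 85.64, - 75, - 71, - 35 , - 22, - 15,  13.75,14, 54, 81.69 , 88] 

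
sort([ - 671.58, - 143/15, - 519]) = [ - 671.58,  -  519,  -  143/15]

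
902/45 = 20  +  2/45 = 20.04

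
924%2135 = 924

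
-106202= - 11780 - 94422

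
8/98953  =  8/98953  =  0.00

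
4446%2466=1980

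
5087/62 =5087/62 =82.05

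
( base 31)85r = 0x1ebe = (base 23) EK4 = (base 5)222440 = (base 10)7870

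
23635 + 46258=69893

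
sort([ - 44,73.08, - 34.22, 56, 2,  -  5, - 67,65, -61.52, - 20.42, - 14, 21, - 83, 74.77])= [  -  83, - 67, - 61.52, - 44, -34.22, - 20.42, - 14, - 5, 2, 21,  56,65,  73.08, 74.77]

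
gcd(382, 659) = 1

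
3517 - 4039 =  - 522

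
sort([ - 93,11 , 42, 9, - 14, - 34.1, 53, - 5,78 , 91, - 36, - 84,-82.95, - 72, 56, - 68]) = [ - 93,- 84,-82.95, - 72,- 68, - 36, - 34.1, - 14, -5,9  ,  11, 42,53, 56, 78,91]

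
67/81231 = 67/81231 = 0.00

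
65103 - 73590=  - 8487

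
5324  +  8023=13347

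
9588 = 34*282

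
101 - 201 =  - 100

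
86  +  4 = 90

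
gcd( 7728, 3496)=184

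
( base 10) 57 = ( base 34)1n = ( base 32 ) 1p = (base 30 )1R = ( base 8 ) 71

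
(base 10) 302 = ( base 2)100101110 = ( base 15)152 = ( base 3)102012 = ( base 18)ge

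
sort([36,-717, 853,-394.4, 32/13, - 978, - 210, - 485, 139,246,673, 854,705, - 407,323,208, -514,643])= [ - 978, - 717,-514,-485, - 407, - 394.4, - 210,32/13, 36, 139,208, 246,323, 643,673,705,853,  854]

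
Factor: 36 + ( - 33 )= 3^1  =  3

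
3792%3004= 788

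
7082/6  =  3541/3 = 1180.33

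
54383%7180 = 4123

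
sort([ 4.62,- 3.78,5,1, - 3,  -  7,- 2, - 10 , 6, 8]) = [ - 10, - 7, -3.78 , - 3, - 2,1  ,  4.62,5, 6,  8] 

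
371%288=83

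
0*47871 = 0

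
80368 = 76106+4262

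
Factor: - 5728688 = - 2^4*7^2*7307^1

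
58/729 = 58/729= 0.08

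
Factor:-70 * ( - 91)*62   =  394940  =  2^2*5^1*7^2*13^1*31^1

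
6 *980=5880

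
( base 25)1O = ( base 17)2F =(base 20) 29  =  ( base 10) 49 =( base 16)31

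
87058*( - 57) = -4962306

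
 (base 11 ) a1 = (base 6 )303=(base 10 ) 111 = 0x6f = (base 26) 47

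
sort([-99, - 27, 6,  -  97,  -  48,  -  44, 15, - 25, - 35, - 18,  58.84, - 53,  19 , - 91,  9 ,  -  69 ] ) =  [ - 99, - 97, - 91, - 69, -53,  -  48, -44, - 35,  -  27, - 25,  -  18, 6,9,15,19, 58.84 ]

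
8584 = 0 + 8584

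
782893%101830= 70083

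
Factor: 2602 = 2^1*1301^1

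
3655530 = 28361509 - 24705979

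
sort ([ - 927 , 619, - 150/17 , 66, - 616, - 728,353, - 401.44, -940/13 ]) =[ - 927,  -  728, - 616, - 401.44, - 940/13, - 150/17,66, 353,619]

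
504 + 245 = 749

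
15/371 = 15/371=   0.04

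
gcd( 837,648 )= 27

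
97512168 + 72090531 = 169602699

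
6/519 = 2/173   =  0.01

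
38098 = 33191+4907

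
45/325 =9/65 =0.14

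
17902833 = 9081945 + 8820888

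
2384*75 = 178800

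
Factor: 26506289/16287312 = 2^(- 4)*3^(- 1)*23^ (-1)*347^1*14753^( - 1)  *76387^1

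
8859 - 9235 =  - 376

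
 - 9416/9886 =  - 4708/4943 = -  0.95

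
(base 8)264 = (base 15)c0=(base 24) 7c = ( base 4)2310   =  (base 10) 180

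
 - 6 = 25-31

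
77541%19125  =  1041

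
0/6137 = 0 = 0.00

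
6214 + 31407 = 37621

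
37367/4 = 37367/4 = 9341.75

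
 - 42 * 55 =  - 2310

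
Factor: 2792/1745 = 8/5= 2^3 * 5^ (  -  1 )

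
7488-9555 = -2067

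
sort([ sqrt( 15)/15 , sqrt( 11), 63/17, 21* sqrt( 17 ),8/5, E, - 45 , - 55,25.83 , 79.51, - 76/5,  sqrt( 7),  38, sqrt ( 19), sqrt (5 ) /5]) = [ - 55, - 45, - 76/5,sqrt( 15)/15,sqrt( 5)/5, 8/5,sqrt( 7 ) , E, sqrt( 11),63/17,sqrt( 19), 25.83, 38,79.51, 21*sqrt( 17 )]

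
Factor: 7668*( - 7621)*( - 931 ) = 54405617868 = 2^2 * 3^3*7^2*19^1*71^1*7621^1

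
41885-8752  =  33133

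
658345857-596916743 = 61429114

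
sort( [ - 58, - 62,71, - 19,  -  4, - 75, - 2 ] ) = [  -  75, - 62, - 58,-19, - 4, - 2,71]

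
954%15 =9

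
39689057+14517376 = 54206433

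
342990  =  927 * 370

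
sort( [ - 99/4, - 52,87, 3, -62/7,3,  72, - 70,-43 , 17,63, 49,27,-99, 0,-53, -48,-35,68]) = [ - 99, - 70,- 53, - 52, - 48, - 43, - 35, - 99/4,- 62/7 , 0, 3,3, 17,27,49 , 63,68,72,87 ]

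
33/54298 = 33/54298 = 0.00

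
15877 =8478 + 7399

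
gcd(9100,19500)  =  1300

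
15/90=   1/6 =0.17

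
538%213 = 112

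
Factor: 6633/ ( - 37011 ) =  - 2211/12337=-3^1 * 11^1*13^ (  -  2 )*67^1*73^( - 1) 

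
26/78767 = 2/6059 = 0.00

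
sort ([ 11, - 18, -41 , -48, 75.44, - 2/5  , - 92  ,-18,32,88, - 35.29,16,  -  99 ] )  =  [-99, - 92, - 48, -41 , - 35.29, - 18, - 18, - 2/5, 11,  16 , 32,75.44,88 ]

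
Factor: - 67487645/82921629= - 3^( - 1)*5^1*7^( - 1) * 149^( - 1)*26501^(  -  1)*13497529^1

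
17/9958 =17/9958 = 0.00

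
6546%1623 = 54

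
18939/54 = 350 + 13/18  =  350.72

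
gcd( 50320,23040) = 80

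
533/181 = 2 + 171/181  =  2.94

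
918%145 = 48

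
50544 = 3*16848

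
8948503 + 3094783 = 12043286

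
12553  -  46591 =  - 34038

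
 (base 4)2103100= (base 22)ja8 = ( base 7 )36322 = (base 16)24D0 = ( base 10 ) 9424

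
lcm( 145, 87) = 435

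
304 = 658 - 354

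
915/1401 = 305/467 = 0.65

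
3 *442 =1326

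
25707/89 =288 + 75/89 = 288.84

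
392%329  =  63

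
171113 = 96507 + 74606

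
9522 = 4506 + 5016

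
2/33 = 2/33 = 0.06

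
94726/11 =94726/11 = 8611.45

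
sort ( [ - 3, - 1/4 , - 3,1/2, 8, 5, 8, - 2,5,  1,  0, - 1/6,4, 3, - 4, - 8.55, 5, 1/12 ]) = [ - 8.55, - 4, - 3, - 3,  -  2, - 1/4, - 1/6,0, 1/12,  1/2, 1,3,4,  5,5,  5,8,8]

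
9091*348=3163668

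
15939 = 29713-13774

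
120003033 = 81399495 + 38603538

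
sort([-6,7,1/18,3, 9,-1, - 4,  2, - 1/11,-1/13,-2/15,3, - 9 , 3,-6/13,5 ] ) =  [ - 9, - 6,-4, - 1, - 6/13, - 2/15, - 1/11,-1/13,1/18,2,3, 3,3,5,7,9]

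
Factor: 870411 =3^1*290137^1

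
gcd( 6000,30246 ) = 6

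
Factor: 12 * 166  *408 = 2^6*3^2*17^1 * 83^1 = 812736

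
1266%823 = 443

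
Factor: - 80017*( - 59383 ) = 4751649511=7^2*23^1 *43^1*71^1*1381^1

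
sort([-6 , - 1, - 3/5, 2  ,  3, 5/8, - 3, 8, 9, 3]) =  [  -  6,-3, - 1, - 3/5, 5/8,2, 3, 3, 8,9]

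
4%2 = 0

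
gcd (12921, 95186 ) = 1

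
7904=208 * 38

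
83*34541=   2866903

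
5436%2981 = 2455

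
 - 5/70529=-5/70529=- 0.00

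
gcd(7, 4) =1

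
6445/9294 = 6445/9294 = 0.69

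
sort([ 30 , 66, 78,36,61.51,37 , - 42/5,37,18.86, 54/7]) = [ - 42/5,  54/7,18.86, 30,36,37, 37,61.51, 66, 78]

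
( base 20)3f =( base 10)75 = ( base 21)3c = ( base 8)113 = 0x4b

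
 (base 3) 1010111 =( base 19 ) 256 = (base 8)1467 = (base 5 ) 11243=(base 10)823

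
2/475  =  2/475 = 0.00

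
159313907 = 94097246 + 65216661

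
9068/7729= 1 + 1339/7729 = 1.17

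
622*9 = 5598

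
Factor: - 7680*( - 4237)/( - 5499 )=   -2^9*3^( - 1 )*  5^1*13^( -1)*19^1*47^( - 1 ) * 223^1 = -10846720/1833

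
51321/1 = 51321 = 51321.00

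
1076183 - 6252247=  - 5176064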